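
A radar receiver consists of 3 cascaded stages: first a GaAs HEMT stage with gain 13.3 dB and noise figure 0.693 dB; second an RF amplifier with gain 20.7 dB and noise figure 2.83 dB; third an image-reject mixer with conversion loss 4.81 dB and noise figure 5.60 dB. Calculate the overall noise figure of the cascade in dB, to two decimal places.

0.85 dB

Convert to linear (a loss of L dB is a gain of −L dB): F_i = 10^(NF_i/10), G_i = 10^(G_i,dB/10)
  Stage 1: F_1 = 10^(0.693/10) = 1.173, G_1 = 10^(13.3/10) = 21.38
  Stage 2: F_2 = 10^(2.83/10) = 1.919, G_2 = 10^(20.7/10) = 117.5
  Stage 3: F_3 = 10^(5.60/10) = 3.631, G_3 = 10^(−4.81/10) = 0.3304
Friis cascade:
  F = 1.173 + (1.919 − 1)/21.38 + (3.631 − 1)/2512 = 1.217
NF = 10 log₁₀(1.217) = 0.85 dB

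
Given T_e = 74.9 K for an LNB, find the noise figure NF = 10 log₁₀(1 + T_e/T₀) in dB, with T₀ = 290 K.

F = 1 + T_e/T₀ = 1 + 74.9/290 = 1.25828
NF = 10 log₁₀(1.25828) = 0.998 dB

0.998 dB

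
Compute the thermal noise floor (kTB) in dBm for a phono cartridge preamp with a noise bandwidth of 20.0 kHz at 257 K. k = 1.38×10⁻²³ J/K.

P_n = kTB = 1.38×10⁻²³ × 257 × 2.00×10⁴ = 7.09×10⁻¹⁷ W
In dBm: 10 log₁₀(7.09×10⁻¹⁷ / 10⁻³) = −131.5 dBm

−131.5 dBm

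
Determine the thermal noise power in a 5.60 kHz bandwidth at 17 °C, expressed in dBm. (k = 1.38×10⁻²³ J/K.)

−136.5 dBm

T = 17 °C + 273.15 = 290.15 K
P_n = kTB = 1.38×10⁻²³ × 290.15 × 5.60×10³ = 2.24×10⁻¹⁷ W
In dBm: 10 log₁₀(2.24×10⁻¹⁷ / 10⁻³) = −136.5 dBm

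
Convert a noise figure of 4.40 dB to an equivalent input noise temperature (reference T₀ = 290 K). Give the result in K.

509 K

F = 10^(4.40/10) = 2.75423
T_e = (F − 1)·T₀ = (2.75423 − 1) × 290 = 509 K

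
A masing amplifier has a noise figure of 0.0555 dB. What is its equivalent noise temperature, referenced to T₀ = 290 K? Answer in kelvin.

F = 10^(0.0555/10) = 1.01286
T_e = (F − 1)·T₀ = (1.01286 − 1) × 290 = 3.73 K

3.73 K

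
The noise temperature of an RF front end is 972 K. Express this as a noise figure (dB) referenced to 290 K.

6.39 dB

F = 1 + T_e/T₀ = 1 + 972/290 = 4.35172
NF = 10 log₁₀(4.35172) = 6.39 dB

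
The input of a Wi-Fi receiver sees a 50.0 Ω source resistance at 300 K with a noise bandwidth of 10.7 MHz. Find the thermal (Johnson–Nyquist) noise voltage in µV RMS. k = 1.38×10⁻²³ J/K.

2.98 µV

V_n = √(4kTRB)
4kTRB = 4 × 1.38×10⁻²³ × 300 × 5.00×10¹ × 1.07×10⁷ = 8.86×10⁻¹² V²
V_n = √(8.86×10⁻¹²) = 2.98×10⁻⁶ V = 2.98 µV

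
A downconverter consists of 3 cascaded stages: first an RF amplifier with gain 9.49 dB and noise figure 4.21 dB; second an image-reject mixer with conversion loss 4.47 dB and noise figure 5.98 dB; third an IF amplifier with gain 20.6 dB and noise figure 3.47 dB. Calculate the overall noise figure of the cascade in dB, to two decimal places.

Convert to linear (a loss of L dB is a gain of −L dB): F_i = 10^(NF_i/10), G_i = 10^(G_i,dB/10)
  Stage 1: F_1 = 10^(4.21/10) = 2.636, G_1 = 10^(9.49/10) = 8.892
  Stage 2: F_2 = 10^(5.98/10) = 3.963, G_2 = 10^(−4.47/10) = 0.3573
  Stage 3: F_3 = 10^(3.47/10) = 2.223, G_3 = 10^(20.6/10) = 114.8
Friis cascade:
  F = 2.636 + (3.963 − 1)/8.892 + (2.223 − 1)/3.177 = 3.355
NF = 10 log₁₀(3.355) = 5.26 dB

5.26 dB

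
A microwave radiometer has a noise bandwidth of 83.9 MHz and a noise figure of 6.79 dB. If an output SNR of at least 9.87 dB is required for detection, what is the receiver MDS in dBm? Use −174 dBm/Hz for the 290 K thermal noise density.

−78.1 dBm

Sensitivity = −174 + 10 log₁₀(B) + NF + SNR_min
= −174 + 79.24 + 6.79 + 9.87
= −78.10 dBm → −78.1 dBm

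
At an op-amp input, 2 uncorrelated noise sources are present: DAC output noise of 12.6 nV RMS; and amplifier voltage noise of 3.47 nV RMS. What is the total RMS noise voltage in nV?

Uncorrelated sources add in power (mean-square): V_tot = √(ΣV_i²)
V_tot = √[(1.26×10⁻⁸)² + (3.47×10⁻⁹)²] = 1.31×10⁻⁸ V = 13.1 nV

13.1 nV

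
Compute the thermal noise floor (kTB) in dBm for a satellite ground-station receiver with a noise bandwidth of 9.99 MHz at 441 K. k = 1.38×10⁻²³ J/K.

−102.2 dBm

P_n = kTB = 1.38×10⁻²³ × 441 × 9.99×10⁶ = 6.08×10⁻¹⁴ W
In dBm: 10 log₁₀(6.08×10⁻¹⁴ / 10⁻³) = −102.2 dBm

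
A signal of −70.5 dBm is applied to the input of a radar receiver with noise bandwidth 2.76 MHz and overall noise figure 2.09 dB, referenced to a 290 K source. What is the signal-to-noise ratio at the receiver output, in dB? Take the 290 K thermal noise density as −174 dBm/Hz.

Noise floor: N = −174 + 10 log₁₀(B) + NF
10 log₁₀(2.76×10⁶) = 64.41 dB
N = −174 + 64.41 + 2.09 = −107.50 dBm
SNR = P_sig − N = −70.5 − (−107.50) = 37.00 dB → 37.0 dB

37.0 dB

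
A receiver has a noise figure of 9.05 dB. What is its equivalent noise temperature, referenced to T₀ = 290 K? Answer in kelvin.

2040 K

F = 10^(9.05/10) = 8.03526
T_e = (F − 1)·T₀ = (8.03526 − 1) × 290 = 2040 K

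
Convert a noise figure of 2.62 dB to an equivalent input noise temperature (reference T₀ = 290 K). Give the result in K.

240 K

F = 10^(2.62/10) = 1.8281
T_e = (F − 1)·T₀ = (1.8281 − 1) × 290 = 240 K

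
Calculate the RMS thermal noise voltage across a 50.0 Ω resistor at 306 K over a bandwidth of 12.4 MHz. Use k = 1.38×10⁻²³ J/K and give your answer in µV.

V_n = √(4kTRB)
4kTRB = 4 × 1.38×10⁻²³ × 306 × 5.00×10¹ × 1.24×10⁷ = 1.05×10⁻¹¹ V²
V_n = √(1.05×10⁻¹¹) = 3.24×10⁻⁶ V = 3.24 µV

3.24 µV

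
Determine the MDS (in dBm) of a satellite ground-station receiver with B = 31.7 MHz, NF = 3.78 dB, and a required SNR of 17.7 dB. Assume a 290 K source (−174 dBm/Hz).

−77.5 dBm

Sensitivity = −174 + 10 log₁₀(B) + NF + SNR_min
= −174 + 75.01 + 3.78 + 17.7
= −77.51 dBm → −77.5 dBm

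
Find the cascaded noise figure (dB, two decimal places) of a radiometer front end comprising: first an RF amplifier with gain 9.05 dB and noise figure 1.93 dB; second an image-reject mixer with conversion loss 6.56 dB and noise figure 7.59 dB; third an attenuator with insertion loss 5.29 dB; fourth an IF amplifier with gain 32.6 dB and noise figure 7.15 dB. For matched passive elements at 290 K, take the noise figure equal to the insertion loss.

10.60 dB

Convert to linear (a loss of L dB is a gain of −L dB): F_i = 10^(NF_i/10), G_i = 10^(G_i,dB/10)
  Stage 1: F_1 = 10^(1.93/10) = 1.560, G_1 = 10^(9.05/10) = 8.035
  Stage 2: F_2 = 10^(7.59/10) = 5.741, G_2 = 10^(−6.56/10) = 0.2208
  Stage 3: F_3 = 10^(5.29/10) = 3.381, G_3 = 10^(−5.29/10) = 0.2958
  Stage 4: F_4 = 10^(7.15/10) = 5.188, G_4 = 10^(32.6/10) = 1820
Friis cascade:
  F = 1.560 + (5.741 − 1)/8.035 + (3.381 − 1)/1.774 + (5.188 − 1)/0.5248 = 11.47
NF = 10 log₁₀(11.47) = 10.60 dB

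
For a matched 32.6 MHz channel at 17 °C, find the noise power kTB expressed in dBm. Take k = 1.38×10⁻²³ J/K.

−98.8 dBm

T = 17 °C + 273.15 = 290.15 K
P_n = kTB = 1.38×10⁻²³ × 290.15 × 3.26×10⁷ = 1.31×10⁻¹³ W
In dBm: 10 log₁₀(1.31×10⁻¹³ / 10⁻³) = −98.8 dBm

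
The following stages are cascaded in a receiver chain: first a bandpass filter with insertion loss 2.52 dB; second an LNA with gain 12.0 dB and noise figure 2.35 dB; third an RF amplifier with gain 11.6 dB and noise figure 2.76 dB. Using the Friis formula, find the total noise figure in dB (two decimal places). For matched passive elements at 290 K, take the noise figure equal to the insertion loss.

Convert to linear (a loss of L dB is a gain of −L dB): F_i = 10^(NF_i/10), G_i = 10^(G_i,dB/10)
  Stage 1: F_1 = 10^(2.52/10) = 1.786, G_1 = 10^(−2.52/10) = 0.5598
  Stage 2: F_2 = 10^(2.35/10) = 1.718, G_2 = 10^(12.0/10) = 15.85
  Stage 3: F_3 = 10^(2.76/10) = 1.888, G_3 = 10^(11.6/10) = 14.45
Friis cascade:
  F = 1.786 + (1.718 − 1)/0.5598 + (1.888 − 1)/8.872 = 3.169
NF = 10 log₁₀(3.169) = 5.01 dB

5.01 dB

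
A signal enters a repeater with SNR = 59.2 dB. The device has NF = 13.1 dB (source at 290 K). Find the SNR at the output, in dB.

By definition F = SNR_in/SNR_out, so in dB: SNR_out = SNR_in − NF
SNR_out = 59.2 − 13.1 = 46.1 dB

46.1 dB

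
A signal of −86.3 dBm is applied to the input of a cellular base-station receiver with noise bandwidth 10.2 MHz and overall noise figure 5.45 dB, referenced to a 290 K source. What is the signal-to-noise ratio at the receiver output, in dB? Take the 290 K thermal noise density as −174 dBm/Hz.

Noise floor: N = −174 + 10 log₁₀(B) + NF
10 log₁₀(1.02×10⁷) = 70.09 dB
N = −174 + 70.09 + 5.45 = −98.46 dBm
SNR = P_sig − N = −86.3 − (−98.46) = 12.16 dB → 12.2 dB

12.2 dB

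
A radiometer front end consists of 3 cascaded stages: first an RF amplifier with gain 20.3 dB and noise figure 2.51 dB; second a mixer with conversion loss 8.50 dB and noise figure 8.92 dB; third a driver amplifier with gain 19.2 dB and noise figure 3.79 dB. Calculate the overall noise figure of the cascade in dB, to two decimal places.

2.87 dB

Convert to linear (a loss of L dB is a gain of −L dB): F_i = 10^(NF_i/10), G_i = 10^(G_i,dB/10)
  Stage 1: F_1 = 10^(2.51/10) = 1.782, G_1 = 10^(20.3/10) = 107.2
  Stage 2: F_2 = 10^(8.92/10) = 7.798, G_2 = 10^(−8.50/10) = 0.1413
  Stage 3: F_3 = 10^(3.79/10) = 2.393, G_3 = 10^(19.2/10) = 83.18
Friis cascade:
  F = 1.782 + (7.798 − 1)/107.2 + (2.393 − 1)/15.14 = 1.938
NF = 10 log₁₀(1.938) = 2.87 dB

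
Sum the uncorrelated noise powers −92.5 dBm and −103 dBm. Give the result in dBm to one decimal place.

−92.1 dBm

Convert to linear, add, convert back:
P₁ = 5.62×10⁻¹³ W, P₂ = 5.01×10⁻¹⁴ W
P_tot = 6.12×10⁻¹³ W → 10 log₁₀(P_tot / 10⁻³) = −92.1 dBm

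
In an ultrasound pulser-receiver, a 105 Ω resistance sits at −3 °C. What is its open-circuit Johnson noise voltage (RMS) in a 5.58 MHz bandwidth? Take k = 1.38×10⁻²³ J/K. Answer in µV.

T = −3 °C + 273.15 = 270.15 K
V_n = √(4kTRB)
4kTRB = 4 × 1.38×10⁻²³ × 270.15 × 1.05×10² × 5.58×10⁶ = 8.74×10⁻¹² V²
V_n = √(8.74×10⁻¹²) = 2.96×10⁻⁶ V = 2.96 µV

2.96 µV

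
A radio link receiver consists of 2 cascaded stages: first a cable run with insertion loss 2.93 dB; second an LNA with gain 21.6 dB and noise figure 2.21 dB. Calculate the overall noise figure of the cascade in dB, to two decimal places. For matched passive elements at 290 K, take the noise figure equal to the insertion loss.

5.14 dB

Convert to linear (a loss of L dB is a gain of −L dB): F_i = 10^(NF_i/10), G_i = 10^(G_i,dB/10)
  Stage 1: F_1 = 10^(2.93/10) = 1.963, G_1 = 10^(−2.93/10) = 0.5093
  Stage 2: F_2 = 10^(2.21/10) = 1.663, G_2 = 10^(21.6/10) = 144.5
Friis cascade:
  F = 1.963 + (1.663 − 1)/0.5093 = 3.266
NF = 10 log₁₀(3.266) = 5.14 dB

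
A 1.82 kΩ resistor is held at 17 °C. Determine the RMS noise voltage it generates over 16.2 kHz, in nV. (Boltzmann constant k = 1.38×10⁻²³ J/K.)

T = 17 °C + 273.15 = 290.15 K
V_n = √(4kTRB)
4kTRB = 4 × 1.38×10⁻²³ × 290.15 × 1.82×10³ × 1.62×10⁴ = 4.72×10⁻¹³ V²
V_n = √(4.72×10⁻¹³) = 6.87×10⁻⁷ V = 687 nV

687 nV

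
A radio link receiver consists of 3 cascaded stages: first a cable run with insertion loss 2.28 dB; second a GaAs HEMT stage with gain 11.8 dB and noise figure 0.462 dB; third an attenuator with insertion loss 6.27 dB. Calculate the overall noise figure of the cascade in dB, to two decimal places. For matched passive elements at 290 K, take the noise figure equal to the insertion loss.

3.51 dB

Convert to linear (a loss of L dB is a gain of −L dB): F_i = 10^(NF_i/10), G_i = 10^(G_i,dB/10)
  Stage 1: F_1 = 10^(2.28/10) = 1.690, G_1 = 10^(−2.28/10) = 0.5916
  Stage 2: F_2 = 10^(0.462/10) = 1.112, G_2 = 10^(11.8/10) = 15.14
  Stage 3: F_3 = 10^(6.27/10) = 4.236, G_3 = 10^(−6.27/10) = 0.2360
Friis cascade:
  F = 1.690 + (1.112 − 1)/0.5916 + (4.236 − 1)/8.954 = 2.242
NF = 10 log₁₀(2.242) = 3.51 dB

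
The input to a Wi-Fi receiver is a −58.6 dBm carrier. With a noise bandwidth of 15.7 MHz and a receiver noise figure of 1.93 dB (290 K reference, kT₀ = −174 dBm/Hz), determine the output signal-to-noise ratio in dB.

41.5 dB

Noise floor: N = −174 + 10 log₁₀(B) + NF
10 log₁₀(1.57×10⁷) = 71.96 dB
N = −174 + 71.96 + 1.93 = −100.11 dBm
SNR = P_sig − N = −58.6 − (−100.11) = 41.51 dB → 41.5 dB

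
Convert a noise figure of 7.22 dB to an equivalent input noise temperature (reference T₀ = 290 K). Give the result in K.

1239 K

F = 10^(7.22/10) = 5.2723
T_e = (F − 1)·T₀ = (5.2723 − 1) × 290 = 1239 K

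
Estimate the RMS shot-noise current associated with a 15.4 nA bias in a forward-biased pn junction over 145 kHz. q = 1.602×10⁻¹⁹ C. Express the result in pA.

26.7 pA

I_n = √(2qI·B)
2qI·B = 2 × 1.602×10⁻¹⁹ × 1.54×10⁻⁸ × 1.45×10⁵ = 7.15×10⁻²² A²
I_n = √(7.15×10⁻²²) = 2.67×10⁻¹¹ A = 26.7 pA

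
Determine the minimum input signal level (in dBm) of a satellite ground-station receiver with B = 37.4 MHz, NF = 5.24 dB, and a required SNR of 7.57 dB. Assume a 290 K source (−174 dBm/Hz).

Sensitivity = −174 + 10 log₁₀(B) + NF + SNR_min
= −174 + 75.73 + 5.24 + 7.57
= −85.46 dBm → −85.5 dBm

−85.5 dBm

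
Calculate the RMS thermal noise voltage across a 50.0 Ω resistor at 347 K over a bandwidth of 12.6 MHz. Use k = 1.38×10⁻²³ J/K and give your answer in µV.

3.47 µV

V_n = √(4kTRB)
4kTRB = 4 × 1.38×10⁻²³ × 347 × 5.00×10¹ × 1.26×10⁷ = 1.21×10⁻¹¹ V²
V_n = √(1.21×10⁻¹¹) = 3.47×10⁻⁶ V = 3.47 µV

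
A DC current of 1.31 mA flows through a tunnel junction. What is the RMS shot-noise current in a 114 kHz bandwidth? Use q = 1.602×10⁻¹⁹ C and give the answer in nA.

6.92 nA

I_n = √(2qI·B)
2qI·B = 2 × 1.602×10⁻¹⁹ × 1.31×10⁻³ × 1.14×10⁵ = 4.78×10⁻¹⁷ A²
I_n = √(4.78×10⁻¹⁷) = 6.92×10⁻⁹ A = 6.92 nA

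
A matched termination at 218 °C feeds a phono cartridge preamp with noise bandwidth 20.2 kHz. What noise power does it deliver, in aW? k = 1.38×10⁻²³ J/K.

T = 218 °C + 273.15 = 491.15 K
P_n = kTB = 1.38×10⁻²³ × 491.15 × 2.02×10⁴ = 1.37×10⁻¹⁶ W = 137 aW

137 aW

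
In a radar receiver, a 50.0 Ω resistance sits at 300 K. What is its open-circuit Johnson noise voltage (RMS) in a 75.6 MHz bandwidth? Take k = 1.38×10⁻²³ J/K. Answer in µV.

V_n = √(4kTRB)
4kTRB = 4 × 1.38×10⁻²³ × 300 × 5.00×10¹ × 7.56×10⁷ = 6.26×10⁻¹¹ V²
V_n = √(6.26×10⁻¹¹) = 7.91×10⁻⁶ V = 7.91 µV

7.91 µV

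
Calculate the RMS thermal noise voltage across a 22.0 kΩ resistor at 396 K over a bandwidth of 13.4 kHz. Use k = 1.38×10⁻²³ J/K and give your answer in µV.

V_n = √(4kTRB)
4kTRB = 4 × 1.38×10⁻²³ × 396 × 2.20×10⁴ × 1.34×10⁴ = 6.44×10⁻¹² V²
V_n = √(6.44×10⁻¹²) = 2.54×10⁻⁶ V = 2.54 µV

2.54 µV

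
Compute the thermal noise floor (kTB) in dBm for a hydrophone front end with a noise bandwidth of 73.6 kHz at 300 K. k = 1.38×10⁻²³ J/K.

P_n = kTB = 1.38×10⁻²³ × 300 × 7.36×10⁴ = 3.05×10⁻¹⁶ W
In dBm: 10 log₁₀(3.05×10⁻¹⁶ / 10⁻³) = −125.2 dBm

−125.2 dBm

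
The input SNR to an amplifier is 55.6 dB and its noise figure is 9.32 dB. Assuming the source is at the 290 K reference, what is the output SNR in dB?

46.28 dB

By definition F = SNR_in/SNR_out, so in dB: SNR_out = SNR_in − NF
SNR_out = 55.6 − 9.32 = 46.28 dB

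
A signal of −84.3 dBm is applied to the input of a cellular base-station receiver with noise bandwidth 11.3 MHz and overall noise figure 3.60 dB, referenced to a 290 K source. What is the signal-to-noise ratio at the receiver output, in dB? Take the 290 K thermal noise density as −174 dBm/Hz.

15.6 dB

Noise floor: N = −174 + 10 log₁₀(B) + NF
10 log₁₀(1.13×10⁷) = 70.53 dB
N = −174 + 70.53 + 3.60 = −99.87 dBm
SNR = P_sig − N = −84.3 − (−99.87) = 15.57 dB → 15.6 dB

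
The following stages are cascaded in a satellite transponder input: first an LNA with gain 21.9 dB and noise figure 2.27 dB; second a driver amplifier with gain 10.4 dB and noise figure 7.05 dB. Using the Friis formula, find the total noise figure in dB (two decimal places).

Convert to linear (a loss of L dB is a gain of −L dB): F_i = 10^(NF_i/10), G_i = 10^(G_i,dB/10)
  Stage 1: F_1 = 10^(2.27/10) = 1.687, G_1 = 10^(21.9/10) = 154.9
  Stage 2: F_2 = 10^(7.05/10) = 5.070, G_2 = 10^(10.4/10) = 10.96
Friis cascade:
  F = 1.687 + (5.070 − 1)/154.9 = 1.713
NF = 10 log₁₀(1.713) = 2.34 dB

2.34 dB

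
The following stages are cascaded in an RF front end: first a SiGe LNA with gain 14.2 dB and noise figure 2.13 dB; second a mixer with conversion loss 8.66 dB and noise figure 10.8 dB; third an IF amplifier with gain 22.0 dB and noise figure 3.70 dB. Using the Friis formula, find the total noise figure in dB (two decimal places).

Convert to linear (a loss of L dB is a gain of −L dB): F_i = 10^(NF_i/10), G_i = 10^(G_i,dB/10)
  Stage 1: F_1 = 10^(2.13/10) = 1.633, G_1 = 10^(14.2/10) = 26.30
  Stage 2: F_2 = 10^(10.8/10) = 12.02, G_2 = 10^(−8.66/10) = 0.1361
  Stage 3: F_3 = 10^(3.70/10) = 2.344, G_3 = 10^(22.0/10) = 158.5
Friis cascade:
  F = 1.633 + (12.02 − 1)/26.30 + (2.344 − 1)/3.581 = 2.428
NF = 10 log₁₀(2.428) = 3.85 dB

3.85 dB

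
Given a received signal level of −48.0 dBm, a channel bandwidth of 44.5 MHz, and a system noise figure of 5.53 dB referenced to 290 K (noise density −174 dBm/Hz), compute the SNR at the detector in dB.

Noise floor: N = −174 + 10 log₁₀(B) + NF
10 log₁₀(4.45×10⁷) = 76.48 dB
N = −174 + 76.48 + 5.53 = −91.99 dBm
SNR = P_sig − N = −48.0 − (−91.99) = 43.99 dB → 44.0 dB

44.0 dB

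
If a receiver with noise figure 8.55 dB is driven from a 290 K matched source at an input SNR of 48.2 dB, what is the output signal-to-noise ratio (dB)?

By definition F = SNR_in/SNR_out, so in dB: SNR_out = SNR_in − NF
SNR_out = 48.2 − 8.55 = 39.65 dB

39.65 dB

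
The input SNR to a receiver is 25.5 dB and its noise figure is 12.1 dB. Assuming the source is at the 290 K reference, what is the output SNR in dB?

By definition F = SNR_in/SNR_out, so in dB: SNR_out = SNR_in − NF
SNR_out = 25.5 − 12.1 = 13.4 dB

13.4 dB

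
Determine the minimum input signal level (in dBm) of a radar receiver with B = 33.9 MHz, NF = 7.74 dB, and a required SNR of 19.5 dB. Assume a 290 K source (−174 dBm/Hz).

−71.5 dBm

Sensitivity = −174 + 10 log₁₀(B) + NF + SNR_min
= −174 + 75.3 + 7.74 + 19.5
= −71.46 dBm → −71.5 dBm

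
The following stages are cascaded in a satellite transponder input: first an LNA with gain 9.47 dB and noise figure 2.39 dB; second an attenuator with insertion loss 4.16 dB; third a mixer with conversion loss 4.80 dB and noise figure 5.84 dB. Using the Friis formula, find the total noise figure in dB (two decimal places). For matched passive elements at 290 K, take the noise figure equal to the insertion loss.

4.39 dB

Convert to linear (a loss of L dB is a gain of −L dB): F_i = 10^(NF_i/10), G_i = 10^(G_i,dB/10)
  Stage 1: F_1 = 10^(2.39/10) = 1.734, G_1 = 10^(9.47/10) = 8.851
  Stage 2: F_2 = 10^(4.16/10) = 2.606, G_2 = 10^(−4.16/10) = 0.3837
  Stage 3: F_3 = 10^(5.84/10) = 3.837, G_3 = 10^(−4.80/10) = 0.3311
Friis cascade:
  F = 1.734 + (2.606 − 1)/8.851 + (3.837 − 1)/3.396 = 2.751
NF = 10 log₁₀(2.751) = 4.39 dB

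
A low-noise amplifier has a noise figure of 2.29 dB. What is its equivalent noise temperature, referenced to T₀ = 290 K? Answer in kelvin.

F = 10^(2.29/10) = 1.69434
T_e = (F − 1)·T₀ = (1.69434 − 1) × 290 = 201 K

201 K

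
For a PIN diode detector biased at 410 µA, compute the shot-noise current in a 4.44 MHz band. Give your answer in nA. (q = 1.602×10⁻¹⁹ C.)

I_n = √(2qI·B)
2qI·B = 2 × 1.602×10⁻¹⁹ × 4.10×10⁻⁴ × 4.44×10⁶ = 5.83×10⁻¹⁶ A²
I_n = √(5.83×10⁻¹⁶) = 2.42×10⁻⁸ A = 24.2 nA

24.2 nA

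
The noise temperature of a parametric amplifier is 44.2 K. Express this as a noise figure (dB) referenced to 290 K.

0.616 dB

F = 1 + T_e/T₀ = 1 + 44.2/290 = 1.15241
NF = 10 log₁₀(1.15241) = 0.616 dB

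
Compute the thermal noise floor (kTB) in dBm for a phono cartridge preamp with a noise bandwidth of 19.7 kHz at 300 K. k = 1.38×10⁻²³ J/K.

−130.9 dBm

P_n = kTB = 1.38×10⁻²³ × 300 × 1.97×10⁴ = 8.16×10⁻¹⁷ W
In dBm: 10 log₁₀(8.16×10⁻¹⁷ / 10⁻³) = −130.9 dBm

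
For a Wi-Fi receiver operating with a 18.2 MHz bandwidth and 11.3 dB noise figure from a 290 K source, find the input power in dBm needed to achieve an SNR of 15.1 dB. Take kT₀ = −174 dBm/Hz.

Sensitivity = −174 + 10 log₁₀(B) + NF + SNR_min
= −174 + 72.6 + 11.3 + 15.1
= −75.0 dBm → −75.0 dBm

−75.0 dBm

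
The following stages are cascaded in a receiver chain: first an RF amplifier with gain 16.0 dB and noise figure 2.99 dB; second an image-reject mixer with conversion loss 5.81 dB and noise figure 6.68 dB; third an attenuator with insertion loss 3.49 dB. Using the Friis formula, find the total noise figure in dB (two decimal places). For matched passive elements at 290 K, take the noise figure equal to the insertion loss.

3.43 dB

Convert to linear (a loss of L dB is a gain of −L dB): F_i = 10^(NF_i/10), G_i = 10^(G_i,dB/10)
  Stage 1: F_1 = 10^(2.99/10) = 1.991, G_1 = 10^(16.0/10) = 39.81
  Stage 2: F_2 = 10^(6.68/10) = 4.656, G_2 = 10^(−5.81/10) = 0.2624
  Stage 3: F_3 = 10^(3.49/10) = 2.234, G_3 = 10^(−3.49/10) = 0.4477
Friis cascade:
  F = 1.991 + (4.656 − 1)/39.81 + (2.234 − 1)/10.45 = 2.201
NF = 10 log₁₀(2.201) = 3.43 dB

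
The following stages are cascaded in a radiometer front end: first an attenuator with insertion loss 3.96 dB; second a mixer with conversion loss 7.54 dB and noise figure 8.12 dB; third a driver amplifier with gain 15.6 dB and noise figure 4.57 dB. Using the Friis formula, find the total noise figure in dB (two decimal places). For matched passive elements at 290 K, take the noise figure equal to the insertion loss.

16.28 dB

Convert to linear (a loss of L dB is a gain of −L dB): F_i = 10^(NF_i/10), G_i = 10^(G_i,dB/10)
  Stage 1: F_1 = 10^(3.96/10) = 2.489, G_1 = 10^(−3.96/10) = 0.4018
  Stage 2: F_2 = 10^(8.12/10) = 6.486, G_2 = 10^(−7.54/10) = 0.1762
  Stage 3: F_3 = 10^(4.57/10) = 2.864, G_3 = 10^(15.6/10) = 36.31
Friis cascade:
  F = 2.489 + (6.486 − 1)/0.4018 + (2.864 − 1)/0.07079 = 42.48
NF = 10 log₁₀(42.48) = 16.28 dB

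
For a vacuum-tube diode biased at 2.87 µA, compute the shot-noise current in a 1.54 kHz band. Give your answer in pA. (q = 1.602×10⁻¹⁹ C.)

I_n = √(2qI·B)
2qI·B = 2 × 1.602×10⁻¹⁹ × 2.87×10⁻⁶ × 1.54×10³ = 1.42×10⁻²¹ A²
I_n = √(1.42×10⁻²¹) = 3.76×10⁻¹¹ A = 37.6 pA

37.6 pA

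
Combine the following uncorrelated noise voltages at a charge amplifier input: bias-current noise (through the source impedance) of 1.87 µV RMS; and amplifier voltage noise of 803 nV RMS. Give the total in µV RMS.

2.04 µV

Uncorrelated sources add in power (mean-square): V_tot = √(ΣV_i²)
V_tot = √[(1.87×10⁻⁶)² + (8.03×10⁻⁷)²] = 2.04×10⁻⁶ V = 2.04 µV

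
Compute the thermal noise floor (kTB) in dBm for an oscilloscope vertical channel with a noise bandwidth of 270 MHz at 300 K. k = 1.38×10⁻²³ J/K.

P_n = kTB = 1.38×10⁻²³ × 300 × 2.70×10⁸ = 1.12×10⁻¹² W
In dBm: 10 log₁₀(1.12×10⁻¹² / 10⁻³) = −89.5 dBm

−89.5 dBm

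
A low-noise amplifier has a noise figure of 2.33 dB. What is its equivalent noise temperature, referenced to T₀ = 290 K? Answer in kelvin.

F = 10^(2.33/10) = 1.71002
T_e = (F − 1)·T₀ = (1.71002 − 1) × 290 = 206 K

206 K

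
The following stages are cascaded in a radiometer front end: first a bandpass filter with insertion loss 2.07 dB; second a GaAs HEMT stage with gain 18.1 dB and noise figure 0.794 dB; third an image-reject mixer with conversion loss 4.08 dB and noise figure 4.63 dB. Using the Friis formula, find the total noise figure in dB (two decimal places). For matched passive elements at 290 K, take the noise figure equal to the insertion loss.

Convert to linear (a loss of L dB is a gain of −L dB): F_i = 10^(NF_i/10), G_i = 10^(G_i,dB/10)
  Stage 1: F_1 = 10^(2.07/10) = 1.611, G_1 = 10^(−2.07/10) = 0.6209
  Stage 2: F_2 = 10^(0.794/10) = 1.201, G_2 = 10^(18.1/10) = 64.57
  Stage 3: F_3 = 10^(4.63/10) = 2.904, G_3 = 10^(−4.08/10) = 0.3908
Friis cascade:
  F = 1.611 + (1.201 − 1)/0.6209 + (2.904 − 1)/40.09 = 1.981
NF = 10 log₁₀(1.981) = 2.97 dB

2.97 dB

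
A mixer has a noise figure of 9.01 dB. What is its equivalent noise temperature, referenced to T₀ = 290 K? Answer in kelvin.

F = 10^(9.01/10) = 7.96159
T_e = (F − 1)·T₀ = (7.96159 − 1) × 290 = 2019 K

2019 K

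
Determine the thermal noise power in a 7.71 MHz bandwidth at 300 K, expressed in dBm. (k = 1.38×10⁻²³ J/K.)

−105.0 dBm

P_n = kTB = 1.38×10⁻²³ × 300 × 7.71×10⁶ = 3.19×10⁻¹⁴ W
In dBm: 10 log₁₀(3.19×10⁻¹⁴ / 10⁻³) = −105.0 dBm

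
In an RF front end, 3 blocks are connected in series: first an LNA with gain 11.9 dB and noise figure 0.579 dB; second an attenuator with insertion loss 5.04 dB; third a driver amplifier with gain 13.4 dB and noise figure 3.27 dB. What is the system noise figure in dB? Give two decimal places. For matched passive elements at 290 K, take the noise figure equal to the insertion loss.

Convert to linear (a loss of L dB is a gain of −L dB): F_i = 10^(NF_i/10), G_i = 10^(G_i,dB/10)
  Stage 1: F_1 = 10^(0.579/10) = 1.143, G_1 = 10^(11.9/10) = 15.49
  Stage 2: F_2 = 10^(5.04/10) = 3.192, G_2 = 10^(−5.04/10) = 0.3133
  Stage 3: F_3 = 10^(3.27/10) = 2.123, G_3 = 10^(13.4/10) = 21.88
Friis cascade:
  F = 1.143 + (3.192 − 1)/15.49 + (2.123 − 1)/4.853 = 1.516
NF = 10 log₁₀(1.516) = 1.81 dB

1.81 dB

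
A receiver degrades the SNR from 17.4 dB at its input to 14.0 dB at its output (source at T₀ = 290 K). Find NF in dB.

NF (dB) = SNR_in(dB) − SNR_out(dB) when the source is at T₀
NF = 17.4 − 14.0 = 3.4 dB

3.4 dB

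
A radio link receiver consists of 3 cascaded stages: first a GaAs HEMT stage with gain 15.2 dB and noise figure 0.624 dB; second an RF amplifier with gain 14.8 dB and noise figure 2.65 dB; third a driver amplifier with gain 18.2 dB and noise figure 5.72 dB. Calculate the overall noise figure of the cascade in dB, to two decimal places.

Convert to linear (a loss of L dB is a gain of −L dB): F_i = 10^(NF_i/10), G_i = 10^(G_i,dB/10)
  Stage 1: F_1 = 10^(0.624/10) = 1.155, G_1 = 10^(15.2/10) = 33.11
  Stage 2: F_2 = 10^(2.65/10) = 1.841, G_2 = 10^(14.8/10) = 30.20
  Stage 3: F_3 = 10^(5.72/10) = 3.733, G_3 = 10^(18.2/10) = 66.07
Friis cascade:
  F = 1.155 + (1.841 − 1)/33.11 + (3.733 − 1)/1000 = 1.183
NF = 10 log₁₀(1.183) = 0.73 dB

0.73 dB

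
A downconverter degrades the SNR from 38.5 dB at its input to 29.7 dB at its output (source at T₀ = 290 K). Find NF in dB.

8.8 dB

NF (dB) = SNR_in(dB) − SNR_out(dB) when the source is at T₀
NF = 38.5 − 29.7 = 8.8 dB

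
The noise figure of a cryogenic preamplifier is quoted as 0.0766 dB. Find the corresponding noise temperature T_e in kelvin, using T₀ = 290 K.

5.16 K

F = 10^(0.0766/10) = 1.01779
T_e = (F − 1)·T₀ = (1.01779 − 1) × 290 = 5.16 K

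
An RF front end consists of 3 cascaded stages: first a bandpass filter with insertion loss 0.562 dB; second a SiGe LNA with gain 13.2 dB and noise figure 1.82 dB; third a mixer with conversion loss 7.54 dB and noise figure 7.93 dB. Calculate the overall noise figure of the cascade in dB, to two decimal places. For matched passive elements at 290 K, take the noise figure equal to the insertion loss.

3.04 dB

Convert to linear (a loss of L dB is a gain of −L dB): F_i = 10^(NF_i/10), G_i = 10^(G_i,dB/10)
  Stage 1: F_1 = 10^(0.562/10) = 1.138, G_1 = 10^(−0.562/10) = 0.8786
  Stage 2: F_2 = 10^(1.82/10) = 1.521, G_2 = 10^(13.2/10) = 20.89
  Stage 3: F_3 = 10^(7.93/10) = 6.209, G_3 = 10^(−7.54/10) = 0.1762
Friis cascade:
  F = 1.138 + (1.521 − 1)/0.8786 + (6.209 − 1)/18.36 = 2.014
NF = 10 log₁₀(2.014) = 3.04 dB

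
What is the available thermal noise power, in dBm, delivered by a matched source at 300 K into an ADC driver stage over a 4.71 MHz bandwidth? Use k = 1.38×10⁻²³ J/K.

−107.1 dBm

P_n = kTB = 1.38×10⁻²³ × 300 × 4.71×10⁶ = 1.95×10⁻¹⁴ W
In dBm: 10 log₁₀(1.95×10⁻¹⁴ / 10⁻³) = −107.1 dBm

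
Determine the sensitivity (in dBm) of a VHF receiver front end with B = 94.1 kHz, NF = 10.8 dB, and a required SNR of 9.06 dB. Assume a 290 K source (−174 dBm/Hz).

Sensitivity = −174 + 10 log₁₀(B) + NF + SNR_min
= −174 + 49.74 + 10.8 + 9.06
= −104.40 dBm → −104.4 dBm

−104.4 dBm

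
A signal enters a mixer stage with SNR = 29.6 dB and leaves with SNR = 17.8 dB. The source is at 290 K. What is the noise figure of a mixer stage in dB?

11.8 dB

NF (dB) = SNR_in(dB) − SNR_out(dB) when the source is at T₀
NF = 29.6 − 17.8 = 11.8 dB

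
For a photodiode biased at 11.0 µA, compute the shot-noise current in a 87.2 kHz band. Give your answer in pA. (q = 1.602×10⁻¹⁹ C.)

I_n = √(2qI·B)
2qI·B = 2 × 1.602×10⁻¹⁹ × 1.10×10⁻⁵ × 8.72×10⁴ = 3.07×10⁻¹⁹ A²
I_n = √(3.07×10⁻¹⁹) = 5.54×10⁻¹⁰ A = 554 pA

554 pA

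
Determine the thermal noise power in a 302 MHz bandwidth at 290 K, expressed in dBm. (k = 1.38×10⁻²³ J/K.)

P_n = kTB = 1.38×10⁻²³ × 290 × 3.02×10⁸ = 1.21×10⁻¹² W
In dBm: 10 log₁₀(1.21×10⁻¹² / 10⁻³) = −89.2 dBm

−89.2 dBm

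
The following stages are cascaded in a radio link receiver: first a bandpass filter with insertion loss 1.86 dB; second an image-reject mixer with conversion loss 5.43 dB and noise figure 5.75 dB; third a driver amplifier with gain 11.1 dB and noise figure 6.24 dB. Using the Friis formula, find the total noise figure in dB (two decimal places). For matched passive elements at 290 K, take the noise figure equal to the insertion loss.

Convert to linear (a loss of L dB is a gain of −L dB): F_i = 10^(NF_i/10), G_i = 10^(G_i,dB/10)
  Stage 1: F_1 = 10^(1.86/10) = 1.535, G_1 = 10^(−1.86/10) = 0.6516
  Stage 2: F_2 = 10^(5.75/10) = 3.758, G_2 = 10^(−5.43/10) = 0.2864
  Stage 3: F_3 = 10^(6.24/10) = 4.207, G_3 = 10^(11.1/10) = 12.88
Friis cascade:
  F = 1.535 + (3.758 − 1)/0.6516 + (4.207 − 1)/0.1866 = 22.95
NF = 10 log₁₀(22.95) = 13.61 dB

13.61 dB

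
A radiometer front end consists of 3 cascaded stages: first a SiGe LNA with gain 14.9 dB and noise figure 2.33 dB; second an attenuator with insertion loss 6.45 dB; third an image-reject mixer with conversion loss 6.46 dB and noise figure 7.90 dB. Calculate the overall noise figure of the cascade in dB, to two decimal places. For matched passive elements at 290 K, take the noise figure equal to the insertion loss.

Convert to linear (a loss of L dB is a gain of −L dB): F_i = 10^(NF_i/10), G_i = 10^(G_i,dB/10)
  Stage 1: F_1 = 10^(2.33/10) = 1.710, G_1 = 10^(14.9/10) = 30.90
  Stage 2: F_2 = 10^(6.45/10) = 4.416, G_2 = 10^(−6.45/10) = 0.2265
  Stage 3: F_3 = 10^(7.90/10) = 6.166, G_3 = 10^(−6.46/10) = 0.2259
Friis cascade:
  F = 1.710 + (4.416 − 1)/30.90 + (6.166 − 1)/6.998 = 2.559
NF = 10 log₁₀(2.559) = 4.08 dB

4.08 dB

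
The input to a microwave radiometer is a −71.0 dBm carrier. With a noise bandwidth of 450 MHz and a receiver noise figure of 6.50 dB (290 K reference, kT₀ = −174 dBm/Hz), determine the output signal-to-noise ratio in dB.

Noise floor: N = −174 + 10 log₁₀(B) + NF
10 log₁₀(4.50×10⁸) = 86.53 dB
N = −174 + 86.53 + 6.50 = −80.97 dBm
SNR = P_sig − N = −71.0 − (−80.97) = 9.97 dB → 10.0 dB

10.0 dB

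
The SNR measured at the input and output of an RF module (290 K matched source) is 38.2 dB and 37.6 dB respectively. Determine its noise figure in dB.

0.6 dB

NF (dB) = SNR_in(dB) − SNR_out(dB) when the source is at T₀
NF = 38.2 − 37.6 = 0.6 dB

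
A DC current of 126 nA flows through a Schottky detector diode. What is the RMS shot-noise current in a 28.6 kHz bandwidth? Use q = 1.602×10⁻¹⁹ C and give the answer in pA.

I_n = √(2qI·B)
2qI·B = 2 × 1.602×10⁻¹⁹ × 1.26×10⁻⁷ × 2.86×10⁴ = 1.15×10⁻²¹ A²
I_n = √(1.15×10⁻²¹) = 3.40×10⁻¹¹ A = 34.0 pA

34.0 pA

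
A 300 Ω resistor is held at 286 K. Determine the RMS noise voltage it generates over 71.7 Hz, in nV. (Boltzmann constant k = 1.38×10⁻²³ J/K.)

V_n = √(4kTRB)
4kTRB = 4 × 1.38×10⁻²³ × 286 × 3.00×10² × 7.17×10¹ = 3.40×10⁻¹⁶ V²
V_n = √(3.40×10⁻¹⁶) = 1.84×10⁻⁸ V = 18.4 nV

18.4 nV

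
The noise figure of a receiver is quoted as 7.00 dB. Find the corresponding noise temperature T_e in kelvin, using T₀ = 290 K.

F = 10^(7.00/10) = 5.01187
T_e = (F − 1)·T₀ = (5.01187 − 1) × 290 = 1163 K

1163 K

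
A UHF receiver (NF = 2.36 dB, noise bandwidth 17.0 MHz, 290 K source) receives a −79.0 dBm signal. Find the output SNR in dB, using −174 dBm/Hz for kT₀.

20.3 dB

Noise floor: N = −174 + 10 log₁₀(B) + NF
10 log₁₀(1.70×10⁷) = 72.3 dB
N = −174 + 72.3 + 2.36 = −99.34 dBm
SNR = P_sig − N = −79.0 − (−99.34) = 20.34 dB → 20.3 dB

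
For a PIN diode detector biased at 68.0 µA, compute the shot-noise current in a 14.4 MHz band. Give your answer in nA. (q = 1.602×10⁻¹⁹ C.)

I_n = √(2qI·B)
2qI·B = 2 × 1.602×10⁻¹⁹ × 6.80×10⁻⁵ × 1.44×10⁷ = 3.14×10⁻¹⁶ A²
I_n = √(3.14×10⁻¹⁶) = 1.77×10⁻⁸ A = 17.7 nA

17.7 nA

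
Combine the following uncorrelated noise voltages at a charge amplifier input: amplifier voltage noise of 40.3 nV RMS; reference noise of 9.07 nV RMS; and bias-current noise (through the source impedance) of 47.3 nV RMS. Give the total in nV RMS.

62.8 nV

Uncorrelated sources add in power (mean-square): V_tot = √(ΣV_i²)
V_tot = √[(4.03×10⁻⁸)² + (9.07×10⁻⁹)² + (4.73×10⁻⁸)²] = 6.28×10⁻⁸ V = 62.8 nV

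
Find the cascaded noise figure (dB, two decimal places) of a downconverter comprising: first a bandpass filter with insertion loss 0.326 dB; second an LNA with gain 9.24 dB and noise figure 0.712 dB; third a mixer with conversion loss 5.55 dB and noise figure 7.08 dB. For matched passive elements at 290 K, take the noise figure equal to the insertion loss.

Convert to linear (a loss of L dB is a gain of −L dB): F_i = 10^(NF_i/10), G_i = 10^(G_i,dB/10)
  Stage 1: F_1 = 10^(0.326/10) = 1.078, G_1 = 10^(−0.326/10) = 0.9277
  Stage 2: F_2 = 10^(0.712/10) = 1.178, G_2 = 10^(9.24/10) = 8.395
  Stage 3: F_3 = 10^(7.08/10) = 5.105, G_3 = 10^(−5.55/10) = 0.2786
Friis cascade:
  F = 1.078 + (1.178 − 1)/0.9277 + (5.105 − 1)/7.788 = 1.797
NF = 10 log₁₀(1.797) = 2.55 dB

2.55 dB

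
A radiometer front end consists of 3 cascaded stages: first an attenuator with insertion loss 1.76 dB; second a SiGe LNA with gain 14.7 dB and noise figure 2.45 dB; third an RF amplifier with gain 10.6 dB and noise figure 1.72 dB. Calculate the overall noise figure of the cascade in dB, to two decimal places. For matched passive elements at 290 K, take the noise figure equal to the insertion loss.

4.25 dB

Convert to linear (a loss of L dB is a gain of −L dB): F_i = 10^(NF_i/10), G_i = 10^(G_i,dB/10)
  Stage 1: F_1 = 10^(1.76/10) = 1.500, G_1 = 10^(−1.76/10) = 0.6668
  Stage 2: F_2 = 10^(2.45/10) = 1.758, G_2 = 10^(14.7/10) = 29.51
  Stage 3: F_3 = 10^(1.72/10) = 1.486, G_3 = 10^(10.6/10) = 11.48
Friis cascade:
  F = 1.500 + (1.758 − 1)/0.6668 + (1.486 − 1)/19.68 = 2.661
NF = 10 log₁₀(2.661) = 4.25 dB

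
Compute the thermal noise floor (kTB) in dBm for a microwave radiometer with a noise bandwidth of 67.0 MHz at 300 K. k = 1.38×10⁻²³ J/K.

P_n = kTB = 1.38×10⁻²³ × 300 × 6.70×10⁷ = 2.77×10⁻¹³ W
In dBm: 10 log₁₀(2.77×10⁻¹³ / 10⁻³) = −95.6 dBm

−95.6 dBm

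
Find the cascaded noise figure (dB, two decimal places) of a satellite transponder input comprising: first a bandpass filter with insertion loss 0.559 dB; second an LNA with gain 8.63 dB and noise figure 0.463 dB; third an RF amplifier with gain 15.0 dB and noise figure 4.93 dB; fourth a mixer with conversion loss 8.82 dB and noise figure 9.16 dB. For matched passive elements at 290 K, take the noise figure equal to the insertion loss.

Convert to linear (a loss of L dB is a gain of −L dB): F_i = 10^(NF_i/10), G_i = 10^(G_i,dB/10)
  Stage 1: F_1 = 10^(0.559/10) = 1.137, G_1 = 10^(−0.559/10) = 0.8792
  Stage 2: F_2 = 10^(0.463/10) = 1.112, G_2 = 10^(8.63/10) = 7.295
  Stage 3: F_3 = 10^(4.93/10) = 3.112, G_3 = 10^(15.0/10) = 31.62
  Stage 4: F_4 = 10^(9.16/10) = 8.241, G_4 = 10^(−8.82/10) = 0.1312
Friis cascade:
  F = 1.137 + (1.112 − 1)/0.8792 + (3.112 − 1)/6.414 + (8.241 − 1)/202.8 = 1.630
NF = 10 log₁₀(1.630) = 2.12 dB

2.12 dB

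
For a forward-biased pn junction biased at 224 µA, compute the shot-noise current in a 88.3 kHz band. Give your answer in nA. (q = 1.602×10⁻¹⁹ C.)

2.52 nA

I_n = √(2qI·B)
2qI·B = 2 × 1.602×10⁻¹⁹ × 2.24×10⁻⁴ × 8.83×10⁴ = 6.34×10⁻¹⁸ A²
I_n = √(6.34×10⁻¹⁸) = 2.52×10⁻⁹ A = 2.52 nA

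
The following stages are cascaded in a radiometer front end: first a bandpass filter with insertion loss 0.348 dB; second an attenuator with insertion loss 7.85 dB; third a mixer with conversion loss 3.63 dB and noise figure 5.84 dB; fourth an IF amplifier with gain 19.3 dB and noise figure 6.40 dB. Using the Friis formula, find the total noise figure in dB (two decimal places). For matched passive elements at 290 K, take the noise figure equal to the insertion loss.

18.84 dB

Convert to linear (a loss of L dB is a gain of −L dB): F_i = 10^(NF_i/10), G_i = 10^(G_i,dB/10)
  Stage 1: F_1 = 10^(0.348/10) = 1.083, G_1 = 10^(−0.348/10) = 0.9230
  Stage 2: F_2 = 10^(7.85/10) = 6.095, G_2 = 10^(−7.85/10) = 0.1641
  Stage 3: F_3 = 10^(5.84/10) = 3.837, G_3 = 10^(−3.63/10) = 0.4335
  Stage 4: F_4 = 10^(6.40/10) = 4.365, G_4 = 10^(19.3/10) = 85.11
Friis cascade:
  F = 1.083 + (6.095 − 1)/0.9230 + (3.837 − 1)/0.1514 + (4.365 − 1)/0.06564 = 76.60
NF = 10 log₁₀(76.60) = 18.84 dB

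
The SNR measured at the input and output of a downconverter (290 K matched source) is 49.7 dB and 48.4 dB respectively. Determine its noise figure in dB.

1.3 dB

NF (dB) = SNR_in(dB) − SNR_out(dB) when the source is at T₀
NF = 49.7 − 48.4 = 1.3 dB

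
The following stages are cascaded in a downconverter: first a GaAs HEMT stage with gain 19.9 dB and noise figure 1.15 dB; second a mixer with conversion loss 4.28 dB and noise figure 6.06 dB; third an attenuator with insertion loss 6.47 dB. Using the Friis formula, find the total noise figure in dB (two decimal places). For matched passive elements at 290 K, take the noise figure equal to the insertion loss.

Convert to linear (a loss of L dB is a gain of −L dB): F_i = 10^(NF_i/10), G_i = 10^(G_i,dB/10)
  Stage 1: F_1 = 10^(1.15/10) = 1.303, G_1 = 10^(19.9/10) = 97.72
  Stage 2: F_2 = 10^(6.06/10) = 4.036, G_2 = 10^(−4.28/10) = 0.3733
  Stage 3: F_3 = 10^(6.47/10) = 4.436, G_3 = 10^(−6.47/10) = 0.2254
Friis cascade:
  F = 1.303 + (4.036 − 1)/97.72 + (4.436 − 1)/36.48 = 1.428
NF = 10 log₁₀(1.428) = 1.55 dB

1.55 dB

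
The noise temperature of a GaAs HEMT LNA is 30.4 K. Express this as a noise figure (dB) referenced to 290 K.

F = 1 + T_e/T₀ = 1 + 30.4/290 = 1.10483
NF = 10 log₁₀(1.10483) = 0.433 dB

0.433 dB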